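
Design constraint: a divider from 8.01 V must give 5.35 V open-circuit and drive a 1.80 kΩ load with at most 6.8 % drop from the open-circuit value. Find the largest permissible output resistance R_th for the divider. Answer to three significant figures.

Loading drop = R_th/(R_th + R_L) ≤ 0.0680, so R_th ≤ R_L · ε/(1−ε) = 1.80 kΩ × 0.0680/0.9320 = 131 Ω.

R_th ≤ 131 Ω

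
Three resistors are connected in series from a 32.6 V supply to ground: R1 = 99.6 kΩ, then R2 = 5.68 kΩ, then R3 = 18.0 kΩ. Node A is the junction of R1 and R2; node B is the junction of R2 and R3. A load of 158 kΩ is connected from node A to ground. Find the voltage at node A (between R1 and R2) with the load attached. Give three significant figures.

V ≈ 5.59 V

Below node A the series string R2+R3 = 23.68 kΩ sits in parallel with the 158 kΩ load: 20.59 kΩ.
V_A = 32.6 × 20.59/(99.6 + 20.59) = 5.59 V.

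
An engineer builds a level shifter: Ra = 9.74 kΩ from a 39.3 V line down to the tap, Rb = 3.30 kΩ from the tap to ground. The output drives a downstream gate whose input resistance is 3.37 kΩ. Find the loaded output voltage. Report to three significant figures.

V_out ≈ 5.74 V

The load sits in parallel with Rb: Rb‖R_L = (3.30 × 3.37) / (3.30 + 3.37) = 1.667 kΩ.
V_out = 39.3 × 1.667 / (9.74 + 1.667) = 39.3 × 1.667/11.41 = 5.74 V.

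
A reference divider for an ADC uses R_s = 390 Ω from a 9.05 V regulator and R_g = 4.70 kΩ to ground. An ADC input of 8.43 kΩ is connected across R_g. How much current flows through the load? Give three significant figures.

R_g‖R_L = 3018 Ω; V_out = 9.05 × 3018/3408 = 8.014 V.
I_L = V_out / R_L = 8.014 / 8.43 kΩ = 0.951 mA.

I_L ≈ 0.951 mA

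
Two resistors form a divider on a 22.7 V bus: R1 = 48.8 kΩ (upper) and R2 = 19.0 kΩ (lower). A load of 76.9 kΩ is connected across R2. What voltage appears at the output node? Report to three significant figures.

V_out ≈ 5.40 V

The load sits in parallel with R2: R2‖R_L = (19.0 × 76.9) / (19.0 + 76.9) = 15.24 kΩ.
V_out = 22.7 × 15.24 / (48.8 + 15.24) = 22.7 × 15.24/64.04 = 5.40 V.
(Unloaded it would have been 6.36 V.)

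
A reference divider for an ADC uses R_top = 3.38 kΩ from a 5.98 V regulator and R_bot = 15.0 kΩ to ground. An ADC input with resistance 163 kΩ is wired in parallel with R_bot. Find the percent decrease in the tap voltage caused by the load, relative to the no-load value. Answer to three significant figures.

The divider's output (Thévenin) resistance is R_top‖R_bot = 2.758 kΩ.
Fractional drop under load = R_th/(R_th + R_L) = 2.758 / (2.758 + 163) = 0.01664.
So the output falls by 1.66 %.

1.66 %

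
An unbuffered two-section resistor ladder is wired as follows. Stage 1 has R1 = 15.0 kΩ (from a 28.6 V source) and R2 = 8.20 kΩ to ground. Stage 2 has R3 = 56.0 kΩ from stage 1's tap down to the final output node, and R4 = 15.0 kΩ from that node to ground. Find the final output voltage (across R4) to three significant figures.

Stage 2 presents R3+R4 = 71.00 kΩ as a load on stage 1's tap.
Stage 1's lower leg becomes R2‖(R3+R4) = 7.351 kΩ, so V_mid = 28.6 × 7.351/22.35 = 9.406 V.
Stage 2 is itself unloaded: V_out = V_mid × R4/(R3+R4) = 9.406 × 15.0/71.00 = 1.99 V.

V_out ≈ 1.99 V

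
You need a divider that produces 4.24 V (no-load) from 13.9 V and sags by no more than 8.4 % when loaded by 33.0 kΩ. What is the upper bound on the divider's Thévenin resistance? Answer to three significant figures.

Loading drop = R_th/(R_th + R_L) ≤ 0.0840, so R_th ≤ R_L · ε/(1−ε) = 33.0 kΩ × 0.0840/0.9160 = 3.03 kΩ.
(Any R1, R2 with R2/(R1+R2) = 0.305 and R1‖R2 ≤ 3.03 kΩ will meet the spec.)

R_th ≤ 3.03 kΩ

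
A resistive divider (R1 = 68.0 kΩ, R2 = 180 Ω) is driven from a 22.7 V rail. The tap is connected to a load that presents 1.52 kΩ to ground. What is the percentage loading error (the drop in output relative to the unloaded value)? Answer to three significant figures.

The divider's output (Thévenin) resistance is R1‖R2 = 179.5 Ω.
Fractional drop under load = R_th/(R_th + R_L) = 179.5 / (179.5 + 1520) = 0.1056.
So the output falls by 10.6 %.

10.6 %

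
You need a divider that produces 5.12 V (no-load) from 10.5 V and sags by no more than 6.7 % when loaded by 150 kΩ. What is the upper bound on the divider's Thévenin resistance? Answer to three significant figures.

Loading drop = R_th/(R_th + R_L) ≤ 0.0670, so R_th ≤ R_L · ε/(1−ε) = 150 kΩ × 0.0670/0.9330 = 10.8 kΩ.

R_th ≤ 10.8 kΩ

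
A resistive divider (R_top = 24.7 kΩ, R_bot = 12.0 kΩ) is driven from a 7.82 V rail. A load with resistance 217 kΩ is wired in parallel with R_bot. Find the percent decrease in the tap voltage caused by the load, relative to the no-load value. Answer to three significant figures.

The divider's output (Thévenin) resistance is R_top‖R_bot = 8.076 kΩ.
Fractional drop under load = R_th/(R_th + R_L) = 8.076 / (8.076 + 217) = 0.03588.
So the output falls by 3.59 %.

3.59 %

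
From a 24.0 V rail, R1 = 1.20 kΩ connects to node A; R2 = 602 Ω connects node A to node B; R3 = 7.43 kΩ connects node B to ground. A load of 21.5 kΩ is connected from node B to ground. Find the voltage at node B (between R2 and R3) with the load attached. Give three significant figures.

V ≈ 18.1 V

At node B, R3 is in parallel with the load: R3‖R_L = 5522 Ω.
Below node A the resistance is R2 + (R3‖R_L) = 6124 Ω, so V_A = 24.0 × 6124/7324 = 20.07 V.
Then V_B = V_A × (R3‖R_L)/(R2 + R3‖R_L) = 20.07 × 5522/6124 = 18.1 V.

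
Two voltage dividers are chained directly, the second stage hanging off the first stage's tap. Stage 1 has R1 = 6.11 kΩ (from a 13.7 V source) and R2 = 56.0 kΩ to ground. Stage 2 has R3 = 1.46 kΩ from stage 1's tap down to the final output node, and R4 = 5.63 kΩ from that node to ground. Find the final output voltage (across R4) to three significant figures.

V_out ≈ 5.52 V

Stage 2 presents R3+R4 = 7.090 kΩ as a load on stage 1's tap.
Stage 1's lower leg becomes R2‖(R3+R4) = 6.293 kΩ, so V_mid = 13.7 × 6.293/12.40 = 6.951 V.
Stage 2 is itself unloaded: V_out = V_mid × R4/(R3+R4) = 6.951 × 5.63/7.090 = 5.52 V.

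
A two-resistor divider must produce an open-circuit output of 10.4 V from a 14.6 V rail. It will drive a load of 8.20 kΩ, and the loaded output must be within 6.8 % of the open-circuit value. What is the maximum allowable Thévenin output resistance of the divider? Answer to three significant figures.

R_th ≤ 598 Ω

Loading drop = R_th/(R_th + R_L) ≤ 0.0680, so R_th ≤ R_L · ε/(1−ε) = 8.20 kΩ × 0.0680/0.9320 = 598 Ω.
(Any R1, R2 with R2/(R1+R2) = 0.712 and R1‖R2 ≤ 598 Ω will meet the spec.)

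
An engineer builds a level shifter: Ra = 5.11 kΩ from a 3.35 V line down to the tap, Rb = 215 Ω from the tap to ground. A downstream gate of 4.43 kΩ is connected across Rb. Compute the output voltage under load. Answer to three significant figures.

The load sits in parallel with Rb: Rb‖R_L = (215 × 4430) / (215 + 4430) = 205.0 Ω.
V_out = 3.35 × 205.0 / (5110 + 205.0) = 3.35 × 205.0/5315 = 0.129 V.

V_out ≈ 0.129 V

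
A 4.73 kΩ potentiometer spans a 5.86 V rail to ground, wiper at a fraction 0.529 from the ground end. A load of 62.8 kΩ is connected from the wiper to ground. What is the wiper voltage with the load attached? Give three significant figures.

V ≈ 3.04 V

The wiper splits the pot into (1−α)R = 2.228 kΩ above and αR = 2.502 kΩ below.
Lower section ‖ load = 2.406 kΩ.
V_wiper = 5.86 × 2.406/(2.228 + 2.406) = 3.04 V.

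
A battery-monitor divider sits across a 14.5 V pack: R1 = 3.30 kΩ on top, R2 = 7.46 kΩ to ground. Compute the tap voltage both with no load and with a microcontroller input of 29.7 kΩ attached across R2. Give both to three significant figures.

Unloaded: 10.1 V; loaded: 9.33 V

Open-circuit: V = 14.5 × 7.46/(3.30 + 7.46) = 10.1 V.
With the load, R2 becomes R2‖R_L = 5.962 kΩ, so V = 14.5 × 5.962/9.262 = 9.33 V.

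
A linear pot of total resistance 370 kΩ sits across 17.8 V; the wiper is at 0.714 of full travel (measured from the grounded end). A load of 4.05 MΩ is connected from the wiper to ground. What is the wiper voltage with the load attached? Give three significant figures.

V ≈ 12.5 V

The wiper splits the pot into (1−α)R = 105.8 kΩ above and αR = 264.2 kΩ below.
Lower section ‖ load = 248.0 kΩ.
V_wiper = 17.8 × 248.0/(105.8 + 248.0) = 12.5 V.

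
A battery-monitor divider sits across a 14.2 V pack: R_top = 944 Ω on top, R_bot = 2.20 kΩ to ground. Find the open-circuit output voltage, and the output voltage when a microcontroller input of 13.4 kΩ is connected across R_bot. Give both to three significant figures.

Unloaded: 9.94 V; loaded: 9.47 V

Open-circuit: V = 14.2 × 2200/(944 + 2200) = 9.94 V.
With the load, R_bot becomes R_bot‖R_L = 1890 Ω, so V = 14.2 × 1890/2834 = 9.47 V.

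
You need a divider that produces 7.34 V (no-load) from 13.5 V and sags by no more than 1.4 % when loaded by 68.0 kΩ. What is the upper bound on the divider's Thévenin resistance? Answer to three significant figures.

Loading drop = R_th/(R_th + R_L) ≤ 0.0140, so R_th ≤ R_L · ε/(1−ε) = 68.0 kΩ × 0.0140/0.9860 = 966 Ω.

R_th ≤ 966 Ω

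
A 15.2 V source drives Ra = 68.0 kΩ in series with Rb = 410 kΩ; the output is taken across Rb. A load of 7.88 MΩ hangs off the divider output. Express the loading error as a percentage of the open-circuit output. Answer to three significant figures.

0.735 %

The divider's output (Thévenin) resistance is Ra‖Rb = 58.33 kΩ.
Fractional drop under load = R_th/(R_th + R_L) = 58.33 / (58.33 + 7880) = 0.007347.
So the output falls by 0.735 %.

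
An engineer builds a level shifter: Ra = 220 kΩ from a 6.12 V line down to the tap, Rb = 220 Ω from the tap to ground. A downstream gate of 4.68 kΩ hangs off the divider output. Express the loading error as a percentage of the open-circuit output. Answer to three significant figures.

4.49 %

The divider's output (Thévenin) resistance is Ra‖Rb = 219.8 Ω.
Fractional drop under load = R_th/(R_th + R_L) = 219.8 / (219.8 + 4680) = 0.04486.
So the output falls by 4.49 %.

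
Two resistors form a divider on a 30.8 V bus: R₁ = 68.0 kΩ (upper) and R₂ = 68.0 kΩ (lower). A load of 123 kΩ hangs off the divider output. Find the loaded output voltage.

V_out ≈ 12.1 V

The load sits in parallel with R₂: R₂‖R_L = (68.0 × 123) / (68.0 + 123) = 43.79 kΩ.
V_out = 30.8 × 43.79 / (68.0 + 43.79) = 30.8 × 43.79/111.8 = 12.1 V.
(Unloaded it would have been 15.4 V.)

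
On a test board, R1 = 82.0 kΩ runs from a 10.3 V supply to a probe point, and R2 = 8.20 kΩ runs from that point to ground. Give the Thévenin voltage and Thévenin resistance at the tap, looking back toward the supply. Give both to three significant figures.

V_th = 0.936 V, R_th = 7.45 kΩ

V_th is the open-circuit tap voltage: 10.3 × 8.20/(82.0 + 8.20) = 0.936 V.
With the supply zeroed, R1 and R2 appear in parallel from the tap: R_th = R1‖R2 = (82.0 × 8.20)/90.20 = 7.45 kΩ.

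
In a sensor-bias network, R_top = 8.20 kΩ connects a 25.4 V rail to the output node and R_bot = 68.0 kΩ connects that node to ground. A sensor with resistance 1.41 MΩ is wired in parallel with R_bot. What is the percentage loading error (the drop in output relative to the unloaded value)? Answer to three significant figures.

The divider's output (Thévenin) resistance is R_top‖R_bot = 7.318 kΩ.
Fractional drop under load = R_th/(R_th + R_L) = 7.318 / (7.318 + 1410) = 0.005163.
So the output falls by 0.516 %.

0.516 %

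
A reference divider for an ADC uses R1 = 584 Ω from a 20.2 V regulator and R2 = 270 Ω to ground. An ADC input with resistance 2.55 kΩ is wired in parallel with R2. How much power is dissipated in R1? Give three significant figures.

Total resistance from the source is R1 + (R2‖R_L) = 828.1 Ω, so I = 20.2/828.1 Ω = 24.39 mA.
P = I²·R1 = (24.39 mA)² × 584 Ω = 347 mW.

P ≈ 347 mW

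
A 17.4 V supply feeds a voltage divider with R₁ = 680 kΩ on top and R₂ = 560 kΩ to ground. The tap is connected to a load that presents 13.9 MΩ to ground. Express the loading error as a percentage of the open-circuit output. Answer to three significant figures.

2.16 %

The divider's output (Thévenin) resistance is R₁‖R₂ = 307.1 kΩ.
Fractional drop under load = R_th/(R_th + R_L) = 307.1 / (307.1 + 13900) = 0.02162.
So the output falls by 2.16 %.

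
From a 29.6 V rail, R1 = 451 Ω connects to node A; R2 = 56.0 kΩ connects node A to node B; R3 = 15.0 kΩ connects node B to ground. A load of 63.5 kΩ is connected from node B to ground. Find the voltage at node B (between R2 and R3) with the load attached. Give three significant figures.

V ≈ 5.24 V

At node B, R3 is in parallel with the load: R3‖R_L = 12130 Ω.
Below node A the resistance is R2 + (R3‖R_L) = 68130 Ω, so V_A = 29.6 × 68130/68580 = 29.41 V.
Then V_B = V_A × (R3‖R_L)/(R2 + R3‖R_L) = 29.41 × 12130/68130 = 5.24 V.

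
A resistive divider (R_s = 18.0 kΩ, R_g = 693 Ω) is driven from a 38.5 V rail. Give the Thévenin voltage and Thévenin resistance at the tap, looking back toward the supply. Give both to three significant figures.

V_th is the open-circuit tap voltage: 38.5 × 693/(18000 + 693) = 1.43 V.
With the supply zeroed, R_s and R_g appear in parallel from the tap: R_th = R_s‖R_g = (18000 × 693)/18690 = 667 Ω.

V_th = 1.43 V, R_th = 667 Ω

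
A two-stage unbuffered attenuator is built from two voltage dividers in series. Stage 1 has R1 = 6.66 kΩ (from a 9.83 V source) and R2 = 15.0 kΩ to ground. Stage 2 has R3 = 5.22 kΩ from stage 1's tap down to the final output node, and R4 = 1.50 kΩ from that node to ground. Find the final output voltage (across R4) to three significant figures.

V_out ≈ 0.901 V

Stage 2 presents R3+R4 = 6.720 kΩ as a load on stage 1's tap.
Stage 1's lower leg becomes R2‖(R3+R4) = 4.641 kΩ, so V_mid = 9.83 × 4.641/11.30 = 4.037 V.
Stage 2 is itself unloaded: V_out = V_mid × R4/(R3+R4) = 4.037 × 1.50/6.720 = 0.901 V.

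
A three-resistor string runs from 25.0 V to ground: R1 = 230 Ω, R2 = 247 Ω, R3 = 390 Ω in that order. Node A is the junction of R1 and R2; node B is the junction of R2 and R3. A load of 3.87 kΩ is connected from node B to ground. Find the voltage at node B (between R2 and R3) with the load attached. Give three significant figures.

V ≈ 10.7 V

At node B, R3 is in parallel with the load: R3‖R_L = 354.3 Ω.
Below node A the resistance is R2 + (R3‖R_L) = 601.3 Ω, so V_A = 25.0 × 601.3/831.3 = 18.08 V.
Then V_B = V_A × (R3‖R_L)/(R2 + R3‖R_L) = 18.08 × 354.3/601.3 = 10.7 V.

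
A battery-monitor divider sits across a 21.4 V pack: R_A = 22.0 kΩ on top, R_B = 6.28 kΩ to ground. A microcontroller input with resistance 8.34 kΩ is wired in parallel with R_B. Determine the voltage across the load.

The load sits in parallel with R_B: R_B‖R_L = (6.28 × 8.34) / (6.28 + 8.34) = 3.582 kΩ.
V_out = 21.4 × 3.582 / (22.0 + 3.582) = 21.4 × 3.582/25.58 = 3.00 V.
(Unloaded it would have been 4.75 V.)

V_out ≈ 3.00 V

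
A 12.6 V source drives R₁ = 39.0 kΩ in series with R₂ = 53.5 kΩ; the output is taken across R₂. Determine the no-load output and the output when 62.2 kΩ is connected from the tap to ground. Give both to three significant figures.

Open-circuit: V = 12.6 × 53.5/(39.0 + 53.5) = 7.29 V.
With the load, R₂ becomes R₂‖R_L = 28.76 kΩ, so V = 12.6 × 28.76/67.76 = 5.35 V.

Unloaded: 7.29 V; loaded: 5.35 V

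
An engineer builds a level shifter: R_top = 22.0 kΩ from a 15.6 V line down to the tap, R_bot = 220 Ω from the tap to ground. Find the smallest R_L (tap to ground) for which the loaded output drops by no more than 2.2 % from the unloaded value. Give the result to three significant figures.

R_L(min) ≈ 9.68 kΩ

Output resistance R_th = R_top‖R_bot = (22000 × 220)/22220 = 217.8 Ω.
The fractional drop is R_th/(R_th + R_L); requiring this ≤ 0.0220 gives R_L ≥ R_th(1/0.0220 − 1) = 217.8 × 44.45 = 9.68 kΩ.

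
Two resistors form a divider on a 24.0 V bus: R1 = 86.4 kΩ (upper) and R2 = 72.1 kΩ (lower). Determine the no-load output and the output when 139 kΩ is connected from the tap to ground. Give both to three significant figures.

Unloaded: 10.9 V; loaded: 8.51 V

Open-circuit: V = 24.0 × 72.1/(86.4 + 72.1) = 10.9 V.
With the load, R2 becomes R2‖R_L = 47.47 kΩ, so V = 24.0 × 47.47/133.9 = 8.51 V.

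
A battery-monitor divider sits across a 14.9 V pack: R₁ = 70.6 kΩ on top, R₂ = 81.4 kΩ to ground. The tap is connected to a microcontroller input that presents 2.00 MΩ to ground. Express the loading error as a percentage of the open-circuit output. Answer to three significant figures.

The divider's output (Thévenin) resistance is R₁‖R₂ = 37.81 kΩ.
Fractional drop under load = R_th/(R_th + R_L) = 37.81 / (37.81 + 2000) = 0.01855.
So the output falls by 1.86 %.

1.86 %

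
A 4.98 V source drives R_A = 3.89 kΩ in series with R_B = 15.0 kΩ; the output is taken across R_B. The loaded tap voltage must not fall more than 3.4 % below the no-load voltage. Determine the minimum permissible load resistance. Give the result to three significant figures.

Output resistance R_th = R_A‖R_B = (3.89 × 15.0)/18.89 = 3.089 kΩ.
The fractional drop is R_th/(R_th + R_L); requiring this ≤ 0.0340 gives R_L ≥ R_th(1/0.0340 − 1) = 3.089 × 28.41 = 87.8 kΩ.

R_L(min) ≈ 87.8 kΩ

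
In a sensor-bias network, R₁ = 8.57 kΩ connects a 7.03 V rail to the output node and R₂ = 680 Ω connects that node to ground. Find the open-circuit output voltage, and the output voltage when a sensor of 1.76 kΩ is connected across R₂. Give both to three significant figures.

Unloaded: 0.517 V; loaded: 0.381 V

Open-circuit: V = 7.03 × 680/(8570 + 680) = 0.517 V.
With the load, R₂ becomes R₂‖R_L = 490.5 Ω, so V = 7.03 × 490.5/9060 = 0.381 V.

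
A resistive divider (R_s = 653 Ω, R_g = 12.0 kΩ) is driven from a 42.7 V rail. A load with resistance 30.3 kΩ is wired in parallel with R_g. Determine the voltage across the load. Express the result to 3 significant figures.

V_out ≈ 39.7 V

The load sits in parallel with R_g: R_g‖R_L = (12000 × 30300) / (12000 + 30300) = 8596 Ω.
V_out = 42.7 × 8596 / (653 + 8596) = 42.7 × 8596/9249 = 39.7 V.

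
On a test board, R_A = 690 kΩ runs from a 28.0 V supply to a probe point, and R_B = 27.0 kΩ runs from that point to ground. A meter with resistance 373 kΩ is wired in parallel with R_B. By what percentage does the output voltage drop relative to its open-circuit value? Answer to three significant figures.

The divider's output (Thévenin) resistance is R_A‖R_B = 25.98 kΩ.
Fractional drop under load = R_th/(R_th + R_L) = 25.98 / (25.98 + 373) = 0.06512.
So the output falls by 6.51 %.

6.51 %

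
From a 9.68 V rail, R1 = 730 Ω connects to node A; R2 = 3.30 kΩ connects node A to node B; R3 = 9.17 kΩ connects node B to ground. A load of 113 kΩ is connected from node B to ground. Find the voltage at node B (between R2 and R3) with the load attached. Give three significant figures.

V ≈ 6.56 V

At node B, R3 is in parallel with the load: R3‖R_L = 8482 Ω.
Below node A the resistance is R2 + (R3‖R_L) = 11780 Ω, so V_A = 9.68 × 11780/12510 = 9.115 V.
Then V_B = V_A × (R3‖R_L)/(R2 + R3‖R_L) = 9.115 × 8482/11780 = 6.56 V.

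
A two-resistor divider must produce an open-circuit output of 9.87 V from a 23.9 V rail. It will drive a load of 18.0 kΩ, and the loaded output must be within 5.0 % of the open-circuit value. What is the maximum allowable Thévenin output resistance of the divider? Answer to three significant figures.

Loading drop = R_th/(R_th + R_L) ≤ 0.0500, so R_th ≤ R_L · ε/(1−ε) = 18.0 kΩ × 0.0500/0.9500 = 947 Ω.
(Any R1, R2 with R2/(R1+R2) = 0.413 and R1‖R2 ≤ 947 Ω will meet the spec.)

R_th ≤ 947 Ω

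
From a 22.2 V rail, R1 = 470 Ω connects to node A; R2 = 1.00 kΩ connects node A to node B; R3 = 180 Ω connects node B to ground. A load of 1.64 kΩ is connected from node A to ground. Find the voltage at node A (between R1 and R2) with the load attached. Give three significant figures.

Below node A the series string R2+R3 = 1180 Ω sits in parallel with the 1640 Ω load: 686.2 Ω.
V_A = 22.2 × 686.2/(470 + 686.2) = 13.2 V.

V ≈ 13.2 V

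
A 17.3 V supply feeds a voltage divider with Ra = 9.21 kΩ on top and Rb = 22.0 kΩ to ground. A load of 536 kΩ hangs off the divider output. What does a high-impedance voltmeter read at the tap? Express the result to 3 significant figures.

V_out ≈ 12.0 V

The load sits in parallel with Rb: Rb‖R_L = (22.0 × 536) / (22.0 + 536) = 21.13 kΩ.
V_out = 17.3 × 21.13 / (9.21 + 21.13) = 17.3 × 21.13/30.34 = 12.0 V.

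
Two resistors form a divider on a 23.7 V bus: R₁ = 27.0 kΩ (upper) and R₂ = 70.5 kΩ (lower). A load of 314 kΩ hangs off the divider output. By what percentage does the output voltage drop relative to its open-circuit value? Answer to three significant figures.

5.85 %

The divider's output (Thévenin) resistance is R₁‖R₂ = 19.52 kΩ.
Fractional drop under load = R_th/(R_th + R_L) = 19.52 / (19.52 + 314) = 0.05854.
So the output falls by 5.85 %.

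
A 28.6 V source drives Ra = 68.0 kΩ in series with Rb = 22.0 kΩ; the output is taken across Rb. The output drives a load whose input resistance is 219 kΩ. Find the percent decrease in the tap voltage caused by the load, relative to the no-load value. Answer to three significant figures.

The divider's output (Thévenin) resistance is Ra‖Rb = 16.62 kΩ.
Fractional drop under load = R_th/(R_th + R_L) = 16.62 / (16.62 + 219) = 0.07055.
So the output falls by 7.05 %.

7.05 %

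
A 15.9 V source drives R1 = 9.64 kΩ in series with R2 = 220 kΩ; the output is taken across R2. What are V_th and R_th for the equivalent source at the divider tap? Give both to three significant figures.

V_th is the open-circuit tap voltage: 15.9 × 220/(9.64 + 220) = 15.2 V.
With the supply zeroed, R1 and R2 appear in parallel from the tap: R_th = R1‖R2 = (9.64 × 220)/229.6 = 9.24 kΩ.

V_th = 15.2 V, R_th = 9.24 kΩ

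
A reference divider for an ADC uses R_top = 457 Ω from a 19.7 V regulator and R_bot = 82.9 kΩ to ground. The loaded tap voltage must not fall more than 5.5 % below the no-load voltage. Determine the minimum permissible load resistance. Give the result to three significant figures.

R_L(min) ≈ 7.81 kΩ

Output resistance R_th = R_top‖R_bot = (457 × 82900)/83360 = 454.5 Ω.
The fractional drop is R_th/(R_th + R_L); requiring this ≤ 0.0550 gives R_L ≥ R_th(1/0.0550 − 1) = 454.5 × 17.18 = 7.81 kΩ.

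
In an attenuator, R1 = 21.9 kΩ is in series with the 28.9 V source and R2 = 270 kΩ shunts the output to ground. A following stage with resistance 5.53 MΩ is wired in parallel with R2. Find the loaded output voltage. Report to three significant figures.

V_out ≈ 26.6 V

The load sits in parallel with R2: R2‖R_L = (270 × 5530) / (270 + 5530) = 257.4 kΩ.
V_out = 28.9 × 257.4 / (21.9 + 257.4) = 28.9 × 257.4/279.3 = 26.6 V.
(Unloaded it would have been 26.7 V.)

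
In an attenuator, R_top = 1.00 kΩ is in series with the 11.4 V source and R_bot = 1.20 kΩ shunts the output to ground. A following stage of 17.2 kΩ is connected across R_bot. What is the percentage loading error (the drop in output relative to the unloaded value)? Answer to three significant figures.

3.07 %

The divider's output (Thévenin) resistance is R_top‖R_bot = 0.5455 kΩ.
Fractional drop under load = R_th/(R_th + R_L) = 0.5455 / (0.5455 + 17.2) = 0.03074.
So the output falls by 3.07 %.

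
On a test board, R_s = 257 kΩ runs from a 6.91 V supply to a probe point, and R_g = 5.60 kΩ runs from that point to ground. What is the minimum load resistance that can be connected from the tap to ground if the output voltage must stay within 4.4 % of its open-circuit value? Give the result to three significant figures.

Output resistance R_th = R_s‖R_g = (257 × 5.60)/262.6 = 5.481 kΩ.
The fractional drop is R_th/(R_th + R_L); requiring this ≤ 0.0440 gives R_L ≥ R_th(1/0.0440 − 1) = 5.481 × 21.73 = 119 kΩ.

R_L(min) ≈ 119 kΩ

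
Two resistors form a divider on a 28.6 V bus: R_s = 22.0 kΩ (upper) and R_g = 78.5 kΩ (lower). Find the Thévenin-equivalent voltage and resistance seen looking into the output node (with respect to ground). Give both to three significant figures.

V_th is the open-circuit tap voltage: 28.6 × 78.5/(22.0 + 78.5) = 22.3 V.
With the supply zeroed, R_s and R_g appear in parallel from the tap: R_th = R_s‖R_g = (22.0 × 78.5)/100.5 = 17.2 kΩ.

V_th = 22.3 V, R_th = 17.2 kΩ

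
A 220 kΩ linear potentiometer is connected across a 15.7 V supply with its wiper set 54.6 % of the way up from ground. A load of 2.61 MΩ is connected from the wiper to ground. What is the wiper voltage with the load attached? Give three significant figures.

The wiper splits the pot into (1−α)R = 99.88 kΩ above and αR = 120.1 kΩ below.
Lower section ‖ load = 114.8 kΩ.
V_wiper = 15.7 × 114.8/(99.88 + 114.8) = 8.40 V.

V ≈ 8.40 V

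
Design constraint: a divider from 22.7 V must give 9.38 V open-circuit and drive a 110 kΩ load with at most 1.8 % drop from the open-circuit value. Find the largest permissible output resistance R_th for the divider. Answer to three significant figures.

R_th ≤ 2.02 kΩ

Loading drop = R_th/(R_th + R_L) ≤ 0.0180, so R_th ≤ R_L · ε/(1−ε) = 110 kΩ × 0.0180/0.9820 = 2.02 kΩ.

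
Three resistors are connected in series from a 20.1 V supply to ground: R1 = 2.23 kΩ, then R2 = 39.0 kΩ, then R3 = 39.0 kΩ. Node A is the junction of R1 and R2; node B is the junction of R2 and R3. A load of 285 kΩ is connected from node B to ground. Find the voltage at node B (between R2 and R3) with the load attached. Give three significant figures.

V ≈ 9.13 V

At node B, R3 is in parallel with the load: R3‖R_L = 34.31 kΩ.
Below node A the resistance is R2 + (R3‖R_L) = 73.31 kΩ, so V_A = 20.1 × 73.31/75.54 = 19.51 V.
Then V_B = V_A × (R3‖R_L)/(R2 + R3‖R_L) = 19.51 × 34.31/73.31 = 9.13 V.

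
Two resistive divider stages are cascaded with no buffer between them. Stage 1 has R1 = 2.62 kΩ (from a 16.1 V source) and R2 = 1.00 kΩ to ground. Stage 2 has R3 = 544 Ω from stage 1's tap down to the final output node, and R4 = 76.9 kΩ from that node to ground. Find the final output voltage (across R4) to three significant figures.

V_out ≈ 4.38 V

Stage 2 presents R3+R4 = 77440 Ω as a load on stage 1's tap.
Stage 1's lower leg becomes R2‖(R3+R4) = 987.3 Ω, so V_mid = 16.1 × 987.3/3607 = 4.406 V.
Stage 2 is itself unloaded: V_out = V_mid × R4/(R3+R4) = 4.406 × 76900/77440 = 4.38 V.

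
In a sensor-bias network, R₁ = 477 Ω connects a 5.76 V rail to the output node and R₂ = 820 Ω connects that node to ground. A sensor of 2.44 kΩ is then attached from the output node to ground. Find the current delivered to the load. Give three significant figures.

R₂‖R_L = 613.7 Ω; V_out = 5.76 × 613.7/1091 = 3.241 V.
I_L = V_out / R_L = 3.241 / 2.44 kΩ = 1.33 mA.

I_L ≈ 1.33 mA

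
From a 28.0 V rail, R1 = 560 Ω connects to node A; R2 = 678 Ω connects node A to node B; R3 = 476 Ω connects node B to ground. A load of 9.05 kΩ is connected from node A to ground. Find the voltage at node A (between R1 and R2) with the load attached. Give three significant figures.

Below node A the series string R2+R3 = 1154 Ω sits in parallel with the 9050 Ω load: 1023 Ω.
V_A = 28.0 × 1023/(560 + 1023) = 18.1 V.

V ≈ 18.1 V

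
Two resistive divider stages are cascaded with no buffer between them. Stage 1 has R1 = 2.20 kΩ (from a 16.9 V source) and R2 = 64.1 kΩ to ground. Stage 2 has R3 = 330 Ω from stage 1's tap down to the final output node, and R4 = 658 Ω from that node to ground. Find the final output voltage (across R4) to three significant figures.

Stage 2 presents R3+R4 = 988.0 Ω as a load on stage 1's tap.
Stage 1's lower leg becomes R2‖(R3+R4) = 973.0 Ω, so V_mid = 16.9 × 973.0/3173 = 5.182 V.
Stage 2 is itself unloaded: V_out = V_mid × R4/(R3+R4) = 5.182 × 658/988.0 = 3.45 V.

V_out ≈ 3.45 V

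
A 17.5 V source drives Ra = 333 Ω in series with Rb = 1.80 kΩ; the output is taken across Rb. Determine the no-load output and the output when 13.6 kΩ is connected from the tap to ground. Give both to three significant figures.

Unloaded: 14.8 V; loaded: 14.5 V

Open-circuit: V = 17.5 × 1800/(333 + 1800) = 14.8 V.
With the load, Rb becomes Rb‖R_L = 1590 Ω, so V = 17.5 × 1590/1923 = 14.5 V.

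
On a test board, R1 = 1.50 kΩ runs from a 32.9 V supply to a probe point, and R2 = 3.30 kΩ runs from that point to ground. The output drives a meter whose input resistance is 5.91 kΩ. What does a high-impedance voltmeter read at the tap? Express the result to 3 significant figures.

The load sits in parallel with R2: R2‖R_L = (3.30 × 5.91) / (3.30 + 5.91) = 2.118 kΩ.
V_out = 32.9 × 2.118 / (1.50 + 2.118) = 32.9 × 2.118/3.618 = 19.3 V.

V_out ≈ 19.3 V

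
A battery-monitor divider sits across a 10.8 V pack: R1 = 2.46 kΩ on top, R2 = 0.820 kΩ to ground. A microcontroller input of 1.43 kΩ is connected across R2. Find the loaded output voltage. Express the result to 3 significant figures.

The load sits in parallel with R2: R2‖R_L = (820 × 1430) / (820 + 1430) = 521.2 Ω.
V_out = 10.8 × 521.2 / (2460 + 521.2) = 10.8 × 521.2/2981 = 1.89 V.
(Unloaded it would have been 2.70 V.)

V_out ≈ 1.89 V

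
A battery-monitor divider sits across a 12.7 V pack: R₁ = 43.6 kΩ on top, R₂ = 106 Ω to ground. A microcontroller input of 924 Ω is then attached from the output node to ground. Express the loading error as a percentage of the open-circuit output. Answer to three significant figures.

Unloaded V = 12.7 × 106/43710 = 0.030801 V.
Loaded: R₂‖R_L = 95.09 Ω, giving V = 12.7 × 95.09/43700 = 0.027638 V.
Drop = (0.030801 − 0.027638) / 0.030801 = 10.3 %.

10.3 %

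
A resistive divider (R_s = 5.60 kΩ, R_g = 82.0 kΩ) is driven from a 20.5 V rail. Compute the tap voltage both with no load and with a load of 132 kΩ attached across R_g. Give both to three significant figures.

Unloaded: 19.2 V; loaded: 18.5 V

Open-circuit: V = 20.5 × 82.0/(5.60 + 82.0) = 19.2 V.
With the load, R_g becomes R_g‖R_L = 50.58 kΩ, so V = 20.5 × 50.58/56.18 = 18.5 V.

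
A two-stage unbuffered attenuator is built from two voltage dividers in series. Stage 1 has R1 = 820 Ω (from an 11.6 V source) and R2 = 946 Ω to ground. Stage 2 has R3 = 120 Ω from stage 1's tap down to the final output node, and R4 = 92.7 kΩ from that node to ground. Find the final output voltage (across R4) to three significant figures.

V_out ≈ 6.18 V

Stage 2 presents R3+R4 = 92820 Ω as a load on stage 1's tap.
Stage 1's lower leg becomes R2‖(R3+R4) = 936.5 Ω, so V_mid = 11.6 × 936.5/1756 = 6.185 V.
Stage 2 is itself unloaded: V_out = V_mid × R4/(R3+R4) = 6.185 × 92700/92820 = 6.18 V.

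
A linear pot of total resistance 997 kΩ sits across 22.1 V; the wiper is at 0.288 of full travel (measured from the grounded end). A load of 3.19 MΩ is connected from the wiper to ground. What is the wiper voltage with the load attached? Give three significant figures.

V ≈ 5.98 V

The wiper splits the pot into (1−α)R = 709.9 kΩ above and αR = 287.1 kΩ below.
Lower section ‖ load = 263.4 kΩ.
V_wiper = 22.1 × 263.4/(709.9 + 263.4) = 5.98 V.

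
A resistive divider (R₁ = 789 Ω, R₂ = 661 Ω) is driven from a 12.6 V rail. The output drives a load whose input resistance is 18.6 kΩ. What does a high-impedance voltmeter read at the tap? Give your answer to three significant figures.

V_out ≈ 5.63 V

The load sits in parallel with R₂: R₂‖R_L = (661 × 18600) / (661 + 18600) = 638.3 Ω.
V_out = 12.6 × 638.3 / (789 + 638.3) = 12.6 × 638.3/1427 = 5.63 V.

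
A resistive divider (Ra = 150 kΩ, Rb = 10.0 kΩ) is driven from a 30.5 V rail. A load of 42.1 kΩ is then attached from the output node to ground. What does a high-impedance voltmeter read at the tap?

The load sits in parallel with Rb: Rb‖R_L = (10.0 × 42.1) / (10.0 + 42.1) = 8.081 kΩ.
V_out = 30.5 × 8.081 / (150 + 8.081) = 30.5 × 8.081/158.1 = 1.56 V.
(Unloaded it would have been 1.91 V.)

V_out ≈ 1.56 V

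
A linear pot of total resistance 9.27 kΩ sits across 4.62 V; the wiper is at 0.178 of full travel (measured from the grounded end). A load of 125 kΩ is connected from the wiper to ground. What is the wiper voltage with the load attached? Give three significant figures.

V ≈ 0.814 V

The wiper splits the pot into (1−α)R = 7.620 kΩ above and αR = 1.650 kΩ below.
Lower section ‖ load = 1.629 kΩ.
V_wiper = 4.62 × 1.629/(7.620 + 1.629) = 0.814 V.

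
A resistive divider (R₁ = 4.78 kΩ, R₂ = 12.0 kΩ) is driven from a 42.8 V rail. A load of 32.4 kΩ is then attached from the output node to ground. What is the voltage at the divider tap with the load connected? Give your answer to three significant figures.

The load sits in parallel with R₂: R₂‖R_L = (12.0 × 32.4) / (12.0 + 32.4) = 8.757 kΩ.
V_out = 42.8 × 8.757 / (4.78 + 8.757) = 42.8 × 8.757/13.54 = 27.7 V.

V_out ≈ 27.7 V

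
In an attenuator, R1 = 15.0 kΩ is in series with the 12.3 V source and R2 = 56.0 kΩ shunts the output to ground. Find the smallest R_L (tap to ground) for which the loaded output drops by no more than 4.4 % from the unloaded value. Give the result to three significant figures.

Output resistance R_th = R1‖R2 = (15.0 × 56.0)/71.00 = 11.83 kΩ.
The fractional drop is R_th/(R_th + R_L); requiring this ≤ 0.0440 gives R_L ≥ R_th(1/0.0440 − 1) = 11.83 × 21.73 = 257 kΩ.

R_L(min) ≈ 257 kΩ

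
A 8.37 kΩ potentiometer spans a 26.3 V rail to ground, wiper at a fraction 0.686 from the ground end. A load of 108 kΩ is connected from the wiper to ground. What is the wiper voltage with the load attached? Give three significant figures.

V ≈ 17.7 V

The wiper splits the pot into (1−α)R = 2.628 kΩ above and αR = 5.742 kΩ below.
Lower section ‖ load = 5.452 kΩ.
V_wiper = 26.3 × 5.452/(2.628 + 5.452) = 17.7 V.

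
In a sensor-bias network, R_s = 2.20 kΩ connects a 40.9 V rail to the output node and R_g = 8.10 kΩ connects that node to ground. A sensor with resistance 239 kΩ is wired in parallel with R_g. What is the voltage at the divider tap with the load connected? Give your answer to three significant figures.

V_out ≈ 31.9 V

The load sits in parallel with R_g: R_g‖R_L = (8.10 × 239) / (8.10 + 239) = 7.834 kΩ.
V_out = 40.9 × 7.834 / (2.20 + 7.834) = 40.9 × 7.834/10.03 = 31.9 V.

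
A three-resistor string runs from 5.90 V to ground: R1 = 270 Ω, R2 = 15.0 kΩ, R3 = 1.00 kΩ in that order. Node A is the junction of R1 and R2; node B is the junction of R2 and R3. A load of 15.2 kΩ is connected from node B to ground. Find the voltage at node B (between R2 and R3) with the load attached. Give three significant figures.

V ≈ 0.342 V

At node B, R3 is in parallel with the load: R3‖R_L = 938.3 Ω.
Below node A the resistance is R2 + (R3‖R_L) = 15940 Ω, so V_A = 5.90 × 15940/16210 = 5.802 V.
Then V_B = V_A × (R3‖R_L)/(R2 + R3‖R_L) = 5.802 × 938.3/15940 = 0.342 V.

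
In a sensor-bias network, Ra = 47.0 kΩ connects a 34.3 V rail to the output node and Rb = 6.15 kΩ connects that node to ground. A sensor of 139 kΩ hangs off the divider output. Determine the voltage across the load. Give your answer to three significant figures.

The load sits in parallel with Rb: Rb‖R_L = (6.15 × 139) / (6.15 + 139) = 5.889 kΩ.
V_out = 34.3 × 5.889 / (47.0 + 5.889) = 34.3 × 5.889/52.89 = 3.82 V.
(Unloaded it would have been 3.97 V.)

V_out ≈ 3.82 V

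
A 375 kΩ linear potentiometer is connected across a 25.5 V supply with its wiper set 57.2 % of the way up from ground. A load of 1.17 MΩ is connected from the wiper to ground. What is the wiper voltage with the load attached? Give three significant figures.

V ≈ 13.5 V

The wiper splits the pot into (1−α)R = 160.5 kΩ above and αR = 214.5 kΩ below.
Lower section ‖ load = 181.3 kΩ.
V_wiper = 25.5 × 181.3/(160.5 + 181.3) = 13.5 V.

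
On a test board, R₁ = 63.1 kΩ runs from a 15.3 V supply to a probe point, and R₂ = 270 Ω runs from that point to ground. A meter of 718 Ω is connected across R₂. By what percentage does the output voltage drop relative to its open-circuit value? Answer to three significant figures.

27.2 %

The divider's output (Thévenin) resistance is R₁‖R₂ = 268.8 Ω.
Fractional drop under load = R_th/(R_th + R_L) = 268.8 / (268.8 + 718) = 0.2724.
So the output falls by 27.2 %.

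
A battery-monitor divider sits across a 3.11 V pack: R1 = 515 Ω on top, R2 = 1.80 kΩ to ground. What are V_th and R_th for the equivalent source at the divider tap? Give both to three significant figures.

V_th = 2.42 V, R_th = 400 Ω

V_th is the open-circuit tap voltage: 3.11 × 1800/(515 + 1800) = 2.42 V.
With the supply zeroed, R1 and R2 appear in parallel from the tap: R_th = R1‖R2 = (515 × 1800)/2315 = 400 Ω.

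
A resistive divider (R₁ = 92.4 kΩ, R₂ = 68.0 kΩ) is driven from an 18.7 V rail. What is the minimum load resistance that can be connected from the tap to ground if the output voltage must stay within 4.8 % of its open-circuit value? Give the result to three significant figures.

R_L(min) ≈ 777 kΩ

Output resistance R_th = R₁‖R₂ = (92.4 × 68.0)/160.4 = 39.17 kΩ.
The fractional drop is R_th/(R_th + R_L); requiring this ≤ 0.0480 gives R_L ≥ R_th(1/0.0480 − 1) = 39.17 × 19.83 = 777 kΩ.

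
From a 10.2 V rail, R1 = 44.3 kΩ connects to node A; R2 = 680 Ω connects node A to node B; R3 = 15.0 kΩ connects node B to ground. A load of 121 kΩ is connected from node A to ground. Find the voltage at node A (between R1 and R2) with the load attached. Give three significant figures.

Below node A the series string R2+R3 = 15680 Ω sits in parallel with the 121000 Ω load: 13880 Ω.
V_A = 10.2 × 13880/(44300 + 13880) = 2.43 V.

V ≈ 2.43 V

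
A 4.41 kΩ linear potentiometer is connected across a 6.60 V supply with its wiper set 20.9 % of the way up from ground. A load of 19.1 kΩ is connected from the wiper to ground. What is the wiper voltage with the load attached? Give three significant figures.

V ≈ 1.33 V

The wiper splits the pot into (1−α)R = 3488 Ω above and αR = 921.7 Ω below.
Lower section ‖ load = 879.3 Ω.
V_wiper = 6.60 × 879.3/(3488 + 879.3) = 1.33 V.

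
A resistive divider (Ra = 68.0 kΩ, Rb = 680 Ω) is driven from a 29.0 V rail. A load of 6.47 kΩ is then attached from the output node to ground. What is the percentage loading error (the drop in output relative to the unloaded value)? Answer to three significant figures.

9.43 %

The divider's output (Thévenin) resistance is Ra‖Rb = 673.3 Ω.
Fractional drop under load = R_th/(R_th + R_L) = 673.3 / (673.3 + 6470) = 0.09425.
So the output falls by 9.43 %.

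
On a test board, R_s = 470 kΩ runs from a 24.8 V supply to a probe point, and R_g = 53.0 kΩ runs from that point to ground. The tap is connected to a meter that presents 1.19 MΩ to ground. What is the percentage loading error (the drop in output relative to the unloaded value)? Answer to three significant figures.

3.85 %

The divider's output (Thévenin) resistance is R_s‖R_g = 47.63 kΩ.
Fractional drop under load = R_th/(R_th + R_L) = 47.63 / (47.63 + 1190) = 0.03848.
So the output falls by 3.85 %.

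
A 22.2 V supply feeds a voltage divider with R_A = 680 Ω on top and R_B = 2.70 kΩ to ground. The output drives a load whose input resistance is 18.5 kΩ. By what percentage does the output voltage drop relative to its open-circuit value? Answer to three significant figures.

The divider's output (Thévenin) resistance is R_A‖R_B = 543.2 Ω.
Fractional drop under load = R_th/(R_th + R_L) = 543.2 / (543.2 + 18500) = 0.02852.
So the output falls by 2.85 %.

2.85 %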